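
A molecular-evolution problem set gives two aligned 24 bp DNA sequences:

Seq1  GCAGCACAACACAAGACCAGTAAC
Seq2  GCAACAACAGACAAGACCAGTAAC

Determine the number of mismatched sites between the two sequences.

The sequences differ at positions 4 (G/A), 7 (C/A), 8 (A/C), 10 (C/G).
That gives 4 mismatches out of 24 aligned sites, so the Hamming distance is 4.

4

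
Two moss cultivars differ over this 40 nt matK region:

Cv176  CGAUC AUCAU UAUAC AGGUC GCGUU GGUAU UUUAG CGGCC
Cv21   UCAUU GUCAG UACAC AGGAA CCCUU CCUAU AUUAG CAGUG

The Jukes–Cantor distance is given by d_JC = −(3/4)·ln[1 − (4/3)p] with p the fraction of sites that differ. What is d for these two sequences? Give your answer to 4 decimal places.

0.5716

The sequences differ at positions 1 (C/U), 2 (G/C), 5 (C/U), 6 (A/G), 10 (U/G), 13 (U/C), 19 (U/A), 20 (C/A), 21 (G/C), 23 (G/C), 26 (G/C), 27 (G/C), 31 (U/A), 37 (G/A), 39 (C/U), 40 (C/G).
p = 16/40 = 0.400000.
d = −0.75 · ln(1 − (4/3)·0.400000) = −0.75 · ln(0.466667) = −0.75 · (-0.762139) = 0.5716.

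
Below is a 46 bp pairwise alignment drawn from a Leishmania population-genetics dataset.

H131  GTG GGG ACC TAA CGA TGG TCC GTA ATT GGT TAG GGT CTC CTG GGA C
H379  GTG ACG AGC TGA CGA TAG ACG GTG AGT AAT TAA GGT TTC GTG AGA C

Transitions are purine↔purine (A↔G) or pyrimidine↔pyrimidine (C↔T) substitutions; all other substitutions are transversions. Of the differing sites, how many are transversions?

The sequences differ at positions 4 (G/A, transition), 5 (G/C, transversion), 8 (C/G, transversion), 11 (A/G, transition), 17 (G/A, transition), 19 (T/A, transversion), 21 (C/G, transversion), 24 (A/G, transition), 26 (T/G, transversion), 28 (G/A, transition), 29 (G/A, transition), 33 (G/A, transition), 37 (C/T, transition), 40 (C/G, transversion), 43 (G/A, transition).
Of the 15 differences, 9 transitions and 6 transversions, so the answer is 6.

6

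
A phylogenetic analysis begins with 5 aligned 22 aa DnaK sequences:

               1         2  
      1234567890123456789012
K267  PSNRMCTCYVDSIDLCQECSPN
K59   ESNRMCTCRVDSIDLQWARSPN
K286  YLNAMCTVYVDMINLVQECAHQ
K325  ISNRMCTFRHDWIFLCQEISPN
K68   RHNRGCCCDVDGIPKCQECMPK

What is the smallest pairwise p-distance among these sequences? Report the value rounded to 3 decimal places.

Pairwise Hamming distances:
  K267 vs K59: 6
  K267 vs K286: 10
  K267 vs K325: 7
  K267 vs K68: 10
  K59 vs K286: 14
  K59 vs K325: 9
  K59 vs K68: 14
  K286 vs K325: 13
  K286 vs K68: 14
  K325 vs K68: 13
The smallest is 6 mismatches, between K267 and K59; p = 6/22 = 0.273.

0.273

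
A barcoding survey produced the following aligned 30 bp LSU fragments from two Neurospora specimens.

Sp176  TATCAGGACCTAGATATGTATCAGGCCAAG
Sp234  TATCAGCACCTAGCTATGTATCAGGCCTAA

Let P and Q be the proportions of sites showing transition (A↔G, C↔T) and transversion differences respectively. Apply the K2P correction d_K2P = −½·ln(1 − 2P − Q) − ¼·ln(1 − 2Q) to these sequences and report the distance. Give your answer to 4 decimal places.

0.1469

Mismatches occur at site 7 (G↔C, transversion), site 14 (A↔C, transversion), site 28 (A↔T, transversion), site 30 (G↔A, transition).
Of the 4 differences, 1 transition and 3 transversions over 30 sites: P = 1/30 = 0.033333, Q = 3/30 = 0.100000.
d = −0.5·ln(0.833334) − 0.25·ln(0.800000) = −0.5·(-0.182321) − 0.25·(-0.223144) = 0.1469.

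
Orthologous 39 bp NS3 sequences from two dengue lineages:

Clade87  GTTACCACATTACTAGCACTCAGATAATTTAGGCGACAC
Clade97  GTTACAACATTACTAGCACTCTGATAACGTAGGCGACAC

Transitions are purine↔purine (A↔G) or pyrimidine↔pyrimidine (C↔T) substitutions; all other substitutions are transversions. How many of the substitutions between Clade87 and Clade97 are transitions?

Mismatches occur at site 6 (C/A, transversion), site 22 (A/T, transversion), site 28 (T/C, transition), site 29 (T/G, transversion).
Of the 4 differences, 1 transition and 3 transversions, so the answer is 1.

1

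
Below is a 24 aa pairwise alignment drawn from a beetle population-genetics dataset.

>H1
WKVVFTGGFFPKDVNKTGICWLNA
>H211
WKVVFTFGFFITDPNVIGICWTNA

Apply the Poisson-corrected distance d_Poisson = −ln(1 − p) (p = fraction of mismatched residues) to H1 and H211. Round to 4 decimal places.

0.3448

The sequences differ at positions 7 (G/F), 11 (P/I), 12 (K/T), 14 (V/P), 16 (K/V), 17 (T/I), 22 (L/T).
p = 7/24 = 0.291667.
d = −ln(1 − 0.291667) = −ln(0.708333) = 0.3448.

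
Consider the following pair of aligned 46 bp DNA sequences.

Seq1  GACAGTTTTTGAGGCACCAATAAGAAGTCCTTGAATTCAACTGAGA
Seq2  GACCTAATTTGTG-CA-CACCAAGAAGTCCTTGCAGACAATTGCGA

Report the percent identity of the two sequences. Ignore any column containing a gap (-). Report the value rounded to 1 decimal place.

Excluding the 2 gap columns leaves 44 comparable sites.
Differing sites — 4:A/C; 5:G/T; 6:T/A; 7:T/A; 12:A/T; 20:A/C; 21:T/C; 34:A/C; 36:T/G; 37:T/A; 41:C/T; 44:A/C.
32 of the 44 comparable sites match, so the percent identity is 32/44 × 100 = 72.7%.

72.7%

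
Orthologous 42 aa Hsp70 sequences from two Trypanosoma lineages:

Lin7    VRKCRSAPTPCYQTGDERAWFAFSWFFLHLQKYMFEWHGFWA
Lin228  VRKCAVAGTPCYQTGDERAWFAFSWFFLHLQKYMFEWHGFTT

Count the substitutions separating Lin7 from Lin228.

Differing sites — 5:R/A; 6:S/V; 8:P/G; 41:W/T; 42:A/T.
That gives 5 mismatches out of 42 aligned sites, so the Hamming distance is 5.

5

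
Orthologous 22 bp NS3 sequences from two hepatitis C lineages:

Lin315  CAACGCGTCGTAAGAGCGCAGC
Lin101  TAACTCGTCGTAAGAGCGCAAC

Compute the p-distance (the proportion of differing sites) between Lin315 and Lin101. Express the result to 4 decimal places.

0.1364

Mismatches occur at site 1 (C/T), site 5 (G/T), site 21 (G/A).
There are 3 differences over 22 sites, so p = 3/22 = 0.1364.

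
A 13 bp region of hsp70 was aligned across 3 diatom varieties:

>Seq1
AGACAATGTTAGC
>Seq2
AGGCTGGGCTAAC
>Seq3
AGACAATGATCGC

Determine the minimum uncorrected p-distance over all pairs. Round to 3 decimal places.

Pairwise Hamming distances:
  Seq1 vs Seq2: 6
  Seq1 vs Seq3: 2
  Seq2 vs Seq3: 7
The smallest is 2 mismatches, between Seq1 and Seq3; p = 2/13 = 0.154.

0.154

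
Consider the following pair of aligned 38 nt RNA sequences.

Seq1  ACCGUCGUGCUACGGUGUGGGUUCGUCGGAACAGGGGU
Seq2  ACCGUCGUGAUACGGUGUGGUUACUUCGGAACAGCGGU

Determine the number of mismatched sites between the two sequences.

Differing sites — 10:C/A; 21:G/U; 23:U/A; 25:G/U; 35:G/C.
That gives 5 mismatches out of 38 aligned sites, so the Hamming distance is 5.

5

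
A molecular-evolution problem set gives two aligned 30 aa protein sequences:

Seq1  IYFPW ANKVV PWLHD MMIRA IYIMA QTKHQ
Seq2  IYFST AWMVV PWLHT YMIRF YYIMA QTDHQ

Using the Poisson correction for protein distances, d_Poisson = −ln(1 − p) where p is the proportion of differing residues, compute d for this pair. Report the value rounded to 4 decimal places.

Differing sites — 4:P/S; 5:W/T; 7:N/W; 8:K/M; 15:D/T; 16:M/Y; 20:A/F; 21:I/Y; 28:K/D.
p = 9/30 = 0.300000.
d = −ln(1 − 0.300000) = −ln(0.700000) = 0.3567.

0.3567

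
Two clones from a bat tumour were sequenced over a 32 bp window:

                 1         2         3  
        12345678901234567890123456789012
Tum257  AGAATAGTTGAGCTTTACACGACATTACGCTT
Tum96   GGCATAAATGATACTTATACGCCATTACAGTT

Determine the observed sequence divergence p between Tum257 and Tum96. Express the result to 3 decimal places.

The sequences differ at positions 1 (A/G), 3 (A/C), 7 (G/A), 8 (T/A), 12 (G/T), 13 (C/A), 14 (T/C), 18 (C/T), 22 (A/C), 29 (G/A), 30 (C/G).
There are 11 differences over 32 sites, so p = 11/32 = 0.344.

0.344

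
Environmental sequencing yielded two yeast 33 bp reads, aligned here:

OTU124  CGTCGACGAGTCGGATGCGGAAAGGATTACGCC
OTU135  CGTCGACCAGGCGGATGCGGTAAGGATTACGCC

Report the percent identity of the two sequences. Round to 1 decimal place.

90.9%

Differing sites — 8:G/C; 11:T/G; 21:A/T.
30 of the 33 sites match, so the percent identity is 30/33 × 100 = 90.9%.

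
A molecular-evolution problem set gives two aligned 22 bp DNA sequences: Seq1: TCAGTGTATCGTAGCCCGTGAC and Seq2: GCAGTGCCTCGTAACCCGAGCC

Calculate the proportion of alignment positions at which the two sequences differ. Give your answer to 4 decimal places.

The sequences differ at positions 1 (T/G), 7 (T/C), 8 (A/C), 14 (G/A), 19 (T/A), 21 (A/C).
There are 6 differences over 22 sites, so p = 6/22 = 0.2727.

0.2727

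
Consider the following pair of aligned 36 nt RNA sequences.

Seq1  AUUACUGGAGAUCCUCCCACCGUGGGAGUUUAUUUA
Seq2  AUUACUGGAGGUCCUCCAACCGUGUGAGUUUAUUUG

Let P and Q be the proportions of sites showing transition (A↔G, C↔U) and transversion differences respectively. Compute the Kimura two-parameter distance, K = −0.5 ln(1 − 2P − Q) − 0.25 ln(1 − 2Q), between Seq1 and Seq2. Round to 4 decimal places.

Mismatches occur at site 11 (A/G, transition), site 18 (C/A, transversion), site 25 (G/U, transversion), site 36 (A/G, transition).
Of the 4 differences, 2 transitions and 2 transversions over 36 sites: P = 2/36 = 0.055556, Q = 2/36 = 0.055556.
d = −0.5·ln(0.833332) − 0.25·ln(0.888888) = −0.5·(-0.182323) − 0.25·(-0.117784) = 0.1206.

0.1206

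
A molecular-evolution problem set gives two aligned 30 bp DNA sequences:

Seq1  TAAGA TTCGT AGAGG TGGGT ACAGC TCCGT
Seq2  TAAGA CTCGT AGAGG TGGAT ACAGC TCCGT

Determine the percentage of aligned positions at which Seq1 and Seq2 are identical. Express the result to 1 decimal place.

93.3%

The sequences differ at positions 6 (T/C), 19 (G/A).
28 of the 30 sites match, so the percent identity is 28/30 × 100 = 93.3%.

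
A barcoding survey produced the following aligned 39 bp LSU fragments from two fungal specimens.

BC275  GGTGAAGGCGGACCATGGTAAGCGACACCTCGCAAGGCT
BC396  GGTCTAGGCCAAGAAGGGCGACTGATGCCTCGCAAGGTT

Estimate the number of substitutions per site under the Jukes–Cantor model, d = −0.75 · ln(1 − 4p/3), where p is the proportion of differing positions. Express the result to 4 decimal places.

0.4885

Mismatches occur at site 4 (G/C), site 5 (A/T), site 10 (G/C), site 11 (G/A), site 13 (C/G), site 14 (C/A), site 16 (T/G), site 19 (T/C), site 20 (A/G), site 22 (G/C), site 23 (C/T), site 26 (C/T), site 27 (A/G), site 38 (C/T).
p = 14/39 = 0.358974.
d = −0.75 · ln(1 − (4/3)·0.358974) = −0.75 · ln(0.521368) = −0.75 · (-0.651299) = 0.4885.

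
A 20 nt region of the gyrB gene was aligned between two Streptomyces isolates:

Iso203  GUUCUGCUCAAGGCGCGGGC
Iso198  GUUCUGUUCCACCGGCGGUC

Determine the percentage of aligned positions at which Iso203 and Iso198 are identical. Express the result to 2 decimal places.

Mismatches occur at site 7 (C→U), site 10 (A→C), site 12 (G→C), site 13 (G→C), site 14 (C→G), site 19 (G→U).
14 of the 20 sites match, so the percent identity is 14/20 × 100 = 70.00%.

70.00%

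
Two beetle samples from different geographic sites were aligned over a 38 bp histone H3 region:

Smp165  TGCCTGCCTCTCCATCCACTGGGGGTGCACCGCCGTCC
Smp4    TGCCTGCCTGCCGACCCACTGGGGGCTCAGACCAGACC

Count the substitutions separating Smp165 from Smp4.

11

Mismatches occur at site 10 (C↔G), site 11 (T↔C), site 13 (C↔G), site 15 (T↔C), site 26 (T↔C), site 27 (G↔T), site 30 (C↔G), site 31 (C↔A), site 32 (G↔C), site 34 (C↔A), site 36 (T↔A).
That gives 11 mismatches out of 38 aligned sites, so the Hamming distance is 11.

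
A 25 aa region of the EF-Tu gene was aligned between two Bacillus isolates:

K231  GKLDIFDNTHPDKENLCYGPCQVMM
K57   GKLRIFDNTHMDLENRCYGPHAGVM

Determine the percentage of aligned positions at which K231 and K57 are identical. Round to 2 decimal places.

Mismatches occur at site 4 (D→R), site 11 (P→M), site 13 (K→L), site 16 (L→R), site 21 (C→H), site 22 (Q→A), site 23 (V→G), site 24 (M→V).
17 of the 25 sites match, so the percent identity is 17/25 × 100 = 68.00%.

68.00%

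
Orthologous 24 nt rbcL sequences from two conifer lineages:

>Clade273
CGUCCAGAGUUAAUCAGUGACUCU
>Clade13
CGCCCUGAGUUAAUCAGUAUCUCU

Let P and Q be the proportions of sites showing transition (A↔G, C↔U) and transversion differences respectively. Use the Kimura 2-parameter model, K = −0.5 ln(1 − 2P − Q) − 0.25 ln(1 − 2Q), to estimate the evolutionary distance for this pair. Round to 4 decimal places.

0.1894

Mismatches occur at site 3 (U→C, transition), site 6 (A→U, transversion), site 19 (G→A, transition), site 20 (A→U, transversion).
Of the 4 differences, 2 transitions and 2 transversions over 24 sites: P = 2/24 = 0.083333, Q = 2/24 = 0.083333.
d = −0.5·ln(0.750001) − 0.25·ln(0.833334) = −0.5·(-0.287681) − 0.25·(-0.182321) = 0.1894.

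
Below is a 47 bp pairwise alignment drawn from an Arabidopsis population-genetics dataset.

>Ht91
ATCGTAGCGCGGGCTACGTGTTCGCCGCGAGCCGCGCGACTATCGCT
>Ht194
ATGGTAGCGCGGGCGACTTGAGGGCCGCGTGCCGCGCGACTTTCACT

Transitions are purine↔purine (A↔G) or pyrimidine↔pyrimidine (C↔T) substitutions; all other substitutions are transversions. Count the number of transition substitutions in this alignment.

1

Differing sites — 3:C/G (Tv); 15:T/G (Tv); 18:G/T (Tv); 21:T/A (Tv); 22:T/G (Tv); 23:C/G (Tv); 30:A/T (Tv); 42:A/T (Tv); 45:G/A (Ti).
Of the 9 differences, 1 transition and 8 transversions, so the answer is 1.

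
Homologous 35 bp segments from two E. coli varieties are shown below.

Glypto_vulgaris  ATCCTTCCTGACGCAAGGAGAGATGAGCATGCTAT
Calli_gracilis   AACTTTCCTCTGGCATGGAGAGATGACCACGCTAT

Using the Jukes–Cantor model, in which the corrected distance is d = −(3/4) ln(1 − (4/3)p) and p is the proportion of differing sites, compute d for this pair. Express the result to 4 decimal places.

0.2726

Mismatches occur at site 2 (T/A), site 4 (C/T), site 10 (G/C), site 11 (A/T), site 12 (C/G), site 16 (A/T), site 27 (G/C), site 30 (T/C).
p = 8/35 = 0.228571.
d = −0.75 · ln(1 − (4/3)·0.228571) = −0.75 · ln(0.695239) = −0.75 · (-0.363500) = 0.2726.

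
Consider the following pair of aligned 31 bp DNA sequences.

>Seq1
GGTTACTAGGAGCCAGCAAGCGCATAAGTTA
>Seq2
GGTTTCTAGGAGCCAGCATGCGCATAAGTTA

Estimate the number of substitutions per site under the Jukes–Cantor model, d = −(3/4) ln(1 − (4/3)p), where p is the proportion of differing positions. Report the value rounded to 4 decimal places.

0.0675

Mismatches occur at site 5 (A/T), site 19 (A/T).
p = 2/31 = 0.064516.
d = −0.75 · ln(1 − (4/3)·0.064516) = −0.75 · ln(0.913979) = −0.75 · (-0.089948) = 0.0675.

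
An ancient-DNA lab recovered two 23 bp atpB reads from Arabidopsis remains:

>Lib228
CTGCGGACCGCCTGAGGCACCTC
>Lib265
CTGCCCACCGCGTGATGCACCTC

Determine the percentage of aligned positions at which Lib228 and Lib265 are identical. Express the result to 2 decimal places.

The sequences differ at positions 5 (G/C), 6 (G/C), 12 (C/G), 16 (G/T).
19 of the 23 sites match, so the percent identity is 19/23 × 100 = 82.61%.

82.61%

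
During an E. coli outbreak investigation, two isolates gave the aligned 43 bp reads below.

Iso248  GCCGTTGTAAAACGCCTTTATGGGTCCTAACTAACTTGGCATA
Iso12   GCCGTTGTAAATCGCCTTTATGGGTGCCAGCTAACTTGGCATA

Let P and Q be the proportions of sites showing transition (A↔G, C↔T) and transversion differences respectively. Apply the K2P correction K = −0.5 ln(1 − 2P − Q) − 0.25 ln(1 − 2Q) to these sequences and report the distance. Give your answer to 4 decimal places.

0.0996

Differing sites — 12:A/T (Tv); 26:C/G (Tv); 28:T/C (Ti); 30:A/G (Ti).
Of the 4 differences, 2 transitions and 2 transversions over 43 sites: P = 2/43 = 0.046512, Q = 2/43 = 0.046512.
d = −0.5·ln(0.860464) − 0.25·ln(0.906976) = −0.5·(-0.150284) − 0.25·(-0.097639) = 0.0996.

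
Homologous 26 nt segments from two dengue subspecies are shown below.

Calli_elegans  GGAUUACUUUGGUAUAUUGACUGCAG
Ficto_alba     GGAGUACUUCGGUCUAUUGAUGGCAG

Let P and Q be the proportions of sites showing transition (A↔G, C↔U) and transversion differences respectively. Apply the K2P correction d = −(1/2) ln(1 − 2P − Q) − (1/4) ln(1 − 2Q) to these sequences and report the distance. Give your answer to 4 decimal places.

0.2224

Mismatches occur at site 4 (U/G, transversion), site 10 (U/C, transition), site 14 (A/C, transversion), site 21 (C/U, transition), site 22 (U/G, transversion).
Of the 5 differences, 2 transitions and 3 transversions over 26 sites: P = 2/26 = 0.076923, Q = 3/26 = 0.115385.
d = −0.5·ln(0.730769) − 0.25·ln(0.769230) = −0.5·(-0.313658) − 0.25·(-0.262365) = 0.2224.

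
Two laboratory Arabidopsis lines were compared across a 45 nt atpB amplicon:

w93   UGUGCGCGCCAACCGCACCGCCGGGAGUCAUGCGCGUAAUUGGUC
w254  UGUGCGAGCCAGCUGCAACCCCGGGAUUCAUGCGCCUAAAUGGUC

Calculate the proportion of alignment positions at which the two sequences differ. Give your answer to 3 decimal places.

0.178

Differing sites — 7:C/A; 12:A/G; 14:C/U; 18:C/A; 20:G/C; 27:G/U; 36:G/C; 40:U/A.
There are 8 differences over 45 sites, so p = 8/45 = 0.178.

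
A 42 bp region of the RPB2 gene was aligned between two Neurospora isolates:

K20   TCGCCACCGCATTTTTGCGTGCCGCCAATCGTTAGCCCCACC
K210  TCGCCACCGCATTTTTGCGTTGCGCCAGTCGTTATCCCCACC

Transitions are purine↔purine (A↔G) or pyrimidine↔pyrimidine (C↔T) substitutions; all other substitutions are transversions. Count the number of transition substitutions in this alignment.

1

Differing sites — 21:G/T (Tv); 22:C/G (Tv); 28:A/G (Ti); 35:G/T (Tv).
Of the 4 differences, 1 transition and 3 transversions, so the answer is 1.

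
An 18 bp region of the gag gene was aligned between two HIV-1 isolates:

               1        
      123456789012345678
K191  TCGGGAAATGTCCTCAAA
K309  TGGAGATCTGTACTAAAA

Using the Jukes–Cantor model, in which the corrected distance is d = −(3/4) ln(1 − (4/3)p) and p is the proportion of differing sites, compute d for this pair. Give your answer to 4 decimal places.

The sequences differ at positions 2 (C/G), 4 (G/A), 7 (A/T), 8 (A/C), 12 (C/A), 15 (C/A).
p = 6/18 = 0.333333.
d = −0.75 · ln(1 − (4/3)·0.333333) = −0.75 · ln(0.555556) = −0.75 · (-0.587786) = 0.4408.

0.4408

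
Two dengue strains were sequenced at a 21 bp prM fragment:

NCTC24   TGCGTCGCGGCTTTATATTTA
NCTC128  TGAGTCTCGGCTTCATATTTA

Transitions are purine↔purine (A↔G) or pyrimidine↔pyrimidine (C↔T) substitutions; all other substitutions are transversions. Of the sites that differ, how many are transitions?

1

Differing sites — 3:C/A (Tv); 7:G/T (Tv); 14:T/C (Ti).
Of the 3 differences, 1 transition and 2 transversions, so the answer is 1.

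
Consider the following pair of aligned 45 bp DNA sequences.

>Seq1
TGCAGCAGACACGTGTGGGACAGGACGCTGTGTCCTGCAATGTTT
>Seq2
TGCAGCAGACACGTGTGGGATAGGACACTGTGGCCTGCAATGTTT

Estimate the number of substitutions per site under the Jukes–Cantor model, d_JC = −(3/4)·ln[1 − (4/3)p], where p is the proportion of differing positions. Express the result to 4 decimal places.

The sequences differ at positions 21 (C/T), 27 (G/A), 33 (T/G).
p = 3/45 = 0.066667.
d = −0.75 · ln(1 − (4/3)·0.066667) = −0.75 · ln(0.911111) = −0.75 · (-0.093091) = 0.0698.

0.0698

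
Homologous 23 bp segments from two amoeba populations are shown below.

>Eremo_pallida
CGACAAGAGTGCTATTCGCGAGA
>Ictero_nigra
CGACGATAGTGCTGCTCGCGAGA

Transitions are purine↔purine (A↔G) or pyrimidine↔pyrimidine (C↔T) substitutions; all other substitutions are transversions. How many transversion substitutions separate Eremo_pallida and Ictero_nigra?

The sequences differ at positions 5 (A/G, transition), 7 (G/T, transversion), 14 (A/G, transition), 15 (T/C, transition).
Of the 4 differences, 3 transitions and 1 transversion, so the answer is 1.

1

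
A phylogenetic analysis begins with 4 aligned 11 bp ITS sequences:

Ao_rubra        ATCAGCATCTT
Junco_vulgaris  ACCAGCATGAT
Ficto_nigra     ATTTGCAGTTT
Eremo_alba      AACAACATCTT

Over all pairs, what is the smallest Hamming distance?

Pairwise Hamming distances:
  Ao_rubra vs Junco_vulgaris: 3
  Ao_rubra vs Ficto_nigra: 4
  Ao_rubra vs Eremo_alba: 2
  Junco_vulgaris vs Ficto_nigra: 6
  Junco_vulgaris vs Eremo_alba: 4
  Ficto_nigra vs Eremo_alba: 6
The smallest is 2, between Ao_rubra and Eremo_alba.

2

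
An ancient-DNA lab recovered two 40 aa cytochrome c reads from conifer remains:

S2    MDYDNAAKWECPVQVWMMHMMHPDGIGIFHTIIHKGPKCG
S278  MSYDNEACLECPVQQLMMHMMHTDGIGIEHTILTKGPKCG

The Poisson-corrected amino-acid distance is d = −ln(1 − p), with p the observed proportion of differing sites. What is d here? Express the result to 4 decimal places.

0.2877

The sequences differ at positions 2 (D/S), 6 (A/E), 8 (K/C), 9 (W/L), 15 (V/Q), 16 (W/L), 23 (P/T), 29 (F/E), 33 (I/L), 34 (H/T).
p = 10/40 = 0.250000.
d = −ln(1 − 0.250000) = −ln(0.750000) = 0.2877.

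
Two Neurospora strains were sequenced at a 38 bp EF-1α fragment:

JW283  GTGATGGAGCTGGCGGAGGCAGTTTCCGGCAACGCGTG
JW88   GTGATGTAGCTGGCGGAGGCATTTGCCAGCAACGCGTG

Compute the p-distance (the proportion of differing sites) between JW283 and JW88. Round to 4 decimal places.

0.1053

Differing sites — 7:G/T; 22:G/T; 25:T/G; 28:G/A.
There are 4 differences over 38 sites, so p = 4/38 = 0.1053.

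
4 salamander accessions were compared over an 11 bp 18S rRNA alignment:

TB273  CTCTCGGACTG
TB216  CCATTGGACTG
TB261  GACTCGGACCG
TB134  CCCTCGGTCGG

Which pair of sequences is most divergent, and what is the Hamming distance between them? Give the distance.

5

Pairwise Hamming distances:
  TB273 vs TB216: 3
  TB273 vs TB261: 3
  TB273 vs TB134: 3
  TB216 vs TB261: 5
  TB216 vs TB134: 4
  TB261 vs TB134: 4
The largest is 5, between TB216 and TB261.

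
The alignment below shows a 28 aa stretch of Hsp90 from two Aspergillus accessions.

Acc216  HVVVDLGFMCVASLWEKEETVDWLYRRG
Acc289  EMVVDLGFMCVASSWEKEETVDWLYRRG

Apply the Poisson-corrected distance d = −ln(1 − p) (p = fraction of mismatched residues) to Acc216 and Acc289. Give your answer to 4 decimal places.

0.1133

Mismatches occur at site 1 (H↔E), site 2 (V↔M), site 14 (L↔S).
p = 3/28 = 0.107143.
d = −ln(1 − 0.107143) = −ln(0.892857) = 0.1133.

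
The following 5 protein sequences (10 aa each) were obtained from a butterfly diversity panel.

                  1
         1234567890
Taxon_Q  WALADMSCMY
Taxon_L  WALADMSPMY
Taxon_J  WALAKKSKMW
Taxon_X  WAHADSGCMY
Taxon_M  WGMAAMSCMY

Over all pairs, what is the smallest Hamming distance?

Pairwise Hamming distances:
  Taxon_Q vs Taxon_L: 1
  Taxon_Q vs Taxon_J: 4
  Taxon_Q vs Taxon_X: 3
  Taxon_Q vs Taxon_M: 3
  Taxon_L vs Taxon_J: 4
  Taxon_L vs Taxon_X: 4
  Taxon_L vs Taxon_M: 4
  Taxon_J vs Taxon_X: 6
  Taxon_J vs Taxon_M: 6
  Taxon_X vs Taxon_M: 5
The smallest is 1, between Taxon_Q and Taxon_L.

1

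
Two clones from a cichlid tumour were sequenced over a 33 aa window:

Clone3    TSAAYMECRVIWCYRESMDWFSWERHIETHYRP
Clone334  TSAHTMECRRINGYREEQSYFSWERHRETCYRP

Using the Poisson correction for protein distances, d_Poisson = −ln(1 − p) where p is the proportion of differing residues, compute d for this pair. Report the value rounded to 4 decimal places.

0.4055

The sequences differ at positions 4 (A/H), 5 (Y/T), 10 (V/R), 12 (W/N), 13 (C/G), 17 (S/E), 18 (M/Q), 19 (D/S), 20 (W/Y), 27 (I/R), 30 (H/C).
p = 11/33 = 0.333333.
d = −ln(1 − 0.333333) = −ln(0.666667) = 0.4055.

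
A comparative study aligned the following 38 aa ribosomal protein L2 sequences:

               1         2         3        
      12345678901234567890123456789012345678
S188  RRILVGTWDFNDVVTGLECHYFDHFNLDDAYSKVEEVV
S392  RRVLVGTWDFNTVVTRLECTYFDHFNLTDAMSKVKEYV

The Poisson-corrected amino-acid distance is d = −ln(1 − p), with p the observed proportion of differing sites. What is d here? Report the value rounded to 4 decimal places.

0.2364

Differing sites — 3:I/V; 12:D/T; 16:G/R; 20:H/T; 28:D/T; 31:Y/M; 35:E/K; 37:V/Y.
p = 8/38 = 0.210526.
d = −ln(1 − 0.210526) = −ln(0.789474) = 0.2364.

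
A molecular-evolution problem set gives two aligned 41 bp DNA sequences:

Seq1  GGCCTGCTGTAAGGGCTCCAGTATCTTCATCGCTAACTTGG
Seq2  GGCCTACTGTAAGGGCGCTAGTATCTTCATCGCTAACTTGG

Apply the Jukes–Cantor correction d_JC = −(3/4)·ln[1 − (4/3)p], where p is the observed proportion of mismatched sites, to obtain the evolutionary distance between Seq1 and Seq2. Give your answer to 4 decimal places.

Mismatches occur at site 6 (G↔A), site 17 (T↔G), site 19 (C↔T).
p = 3/41 = 0.073171.
d = −0.75 · ln(1 − (4/3)·0.073171) = −0.75 · ln(0.902439) = −0.75 · (-0.102654) = 0.0770.

0.0770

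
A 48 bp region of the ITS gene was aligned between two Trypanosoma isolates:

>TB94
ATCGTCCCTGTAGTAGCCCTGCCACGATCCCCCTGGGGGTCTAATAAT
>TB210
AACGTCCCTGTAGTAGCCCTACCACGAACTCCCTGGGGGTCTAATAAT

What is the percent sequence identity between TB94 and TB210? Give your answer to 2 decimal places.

The sequences differ at positions 2 (T/A), 21 (G/A), 28 (T/A), 30 (C/T).
44 of the 48 sites match, so the percent identity is 44/48 × 100 = 91.67%.

91.67%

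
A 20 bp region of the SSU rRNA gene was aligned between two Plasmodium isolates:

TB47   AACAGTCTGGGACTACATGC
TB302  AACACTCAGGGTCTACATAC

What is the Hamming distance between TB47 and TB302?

The sequences differ at positions 5 (G/C), 8 (T/A), 12 (A/T), 19 (G/A).
That gives 4 mismatches out of 20 aligned sites, so the Hamming distance is 4.

4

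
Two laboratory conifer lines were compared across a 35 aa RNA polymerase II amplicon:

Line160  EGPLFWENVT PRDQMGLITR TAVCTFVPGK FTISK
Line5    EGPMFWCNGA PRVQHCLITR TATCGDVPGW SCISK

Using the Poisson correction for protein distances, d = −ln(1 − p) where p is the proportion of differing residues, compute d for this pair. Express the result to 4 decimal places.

The sequences differ at positions 4 (L/M), 7 (E/C), 9 (V/G), 10 (T/A), 13 (D/V), 15 (M/H), 16 (G/C), 23 (V/T), 25 (T/G), 26 (F/D), 30 (K/W), 31 (F/S), 32 (T/C).
p = 13/35 = 0.371429.
d = −ln(1 − 0.371429) = −ln(0.628571) = 0.4643.

0.4643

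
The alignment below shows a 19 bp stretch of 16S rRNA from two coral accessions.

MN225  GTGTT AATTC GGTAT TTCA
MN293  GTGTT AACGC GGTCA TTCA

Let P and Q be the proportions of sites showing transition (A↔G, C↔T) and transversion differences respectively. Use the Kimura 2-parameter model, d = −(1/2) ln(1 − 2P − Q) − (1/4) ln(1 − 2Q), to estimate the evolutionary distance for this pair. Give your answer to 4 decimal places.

Mismatches occur at site 8 (T↔C, transition), site 9 (T↔G, transversion), site 14 (A↔C, transversion), site 15 (T↔A, transversion).
Of the 4 differences, 1 transition and 3 transversions over 19 sites: P = 1/19 = 0.052632, Q = 3/19 = 0.157895.
d = −0.5·ln(0.736841) − 0.25·ln(0.684210) = −0.5·(-0.305383) − 0.25·(-0.379490) = 0.2476.

0.2476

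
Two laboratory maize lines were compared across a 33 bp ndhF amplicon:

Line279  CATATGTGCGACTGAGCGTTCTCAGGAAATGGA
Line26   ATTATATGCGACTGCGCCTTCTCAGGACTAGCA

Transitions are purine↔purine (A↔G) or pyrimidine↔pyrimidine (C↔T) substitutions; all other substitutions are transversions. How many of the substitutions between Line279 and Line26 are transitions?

The sequences differ at positions 1 (C/A, transversion), 2 (A/T, transversion), 6 (G/A, transition), 15 (A/C, transversion), 18 (G/C, transversion), 28 (A/C, transversion), 29 (A/T, transversion), 30 (T/A, transversion), 32 (G/C, transversion).
Of the 9 differences, 1 transition and 8 transversions, so the answer is 1.

1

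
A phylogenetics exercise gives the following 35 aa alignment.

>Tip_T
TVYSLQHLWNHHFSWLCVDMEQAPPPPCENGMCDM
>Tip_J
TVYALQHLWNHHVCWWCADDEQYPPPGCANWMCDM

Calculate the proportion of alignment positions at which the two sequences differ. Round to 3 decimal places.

0.286

Mismatches occur at site 4 (S→A), site 13 (F→V), site 14 (S→C), site 16 (L→W), site 18 (V→A), site 20 (M→D), site 23 (A→Y), site 27 (P→G), site 29 (E→A), site 31 (G→W).
There are 10 differences over 35 sites, so p = 10/35 = 0.286.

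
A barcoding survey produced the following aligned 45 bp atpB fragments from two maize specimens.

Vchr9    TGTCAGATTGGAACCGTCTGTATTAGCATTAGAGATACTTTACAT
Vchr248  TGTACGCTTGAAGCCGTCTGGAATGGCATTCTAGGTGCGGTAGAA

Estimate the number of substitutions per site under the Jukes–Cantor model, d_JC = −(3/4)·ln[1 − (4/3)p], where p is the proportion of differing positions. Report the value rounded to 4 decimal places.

0.4819

Mismatches occur at site 4 (C↔A), site 5 (A↔C), site 7 (A↔C), site 11 (G↔A), site 13 (A↔G), site 21 (T↔G), site 23 (T↔A), site 25 (A↔G), site 31 (A↔C), site 32 (G↔T), site 35 (A↔G), site 37 (A↔G), site 39 (T↔G), site 40 (T↔G), site 43 (C↔G), site 45 (T↔A).
p = 16/45 = 0.355556.
d = −0.75 · ln(1 − (4/3)·0.355556) = −0.75 · ln(0.525925) = −0.75 · (-0.642597) = 0.4819.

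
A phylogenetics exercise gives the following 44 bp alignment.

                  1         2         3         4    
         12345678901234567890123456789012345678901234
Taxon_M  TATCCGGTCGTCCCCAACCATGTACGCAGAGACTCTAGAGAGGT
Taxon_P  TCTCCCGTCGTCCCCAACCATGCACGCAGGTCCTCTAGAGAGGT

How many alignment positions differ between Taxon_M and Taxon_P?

6

Differing sites — 2:A/C; 6:G/C; 23:T/C; 30:A/G; 31:G/T; 32:A/C.
That gives 6 mismatches out of 44 aligned sites, so the Hamming distance is 6.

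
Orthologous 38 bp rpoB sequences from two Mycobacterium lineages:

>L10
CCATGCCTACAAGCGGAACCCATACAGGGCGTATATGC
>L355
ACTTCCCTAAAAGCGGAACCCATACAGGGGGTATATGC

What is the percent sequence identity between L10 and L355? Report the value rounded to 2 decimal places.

86.84%

Mismatches occur at site 1 (C↔A), site 3 (A↔T), site 5 (G↔C), site 10 (C↔A), site 30 (C↔G).
33 of the 38 sites match, so the percent identity is 33/38 × 100 = 86.84%.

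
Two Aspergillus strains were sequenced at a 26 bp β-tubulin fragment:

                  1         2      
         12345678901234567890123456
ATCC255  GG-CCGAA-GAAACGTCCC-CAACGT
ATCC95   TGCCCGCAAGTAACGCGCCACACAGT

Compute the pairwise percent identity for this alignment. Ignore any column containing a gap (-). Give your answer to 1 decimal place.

69.6%

Excluding the 3 gap columns leaves 23 comparable sites.
The sequences differ at positions 1 (G/T), 7 (A/C), 11 (A/T), 16 (T/C), 17 (C/G), 23 (A/C), 24 (C/A).
16 of the 23 comparable sites match, so the percent identity is 16/23 × 100 = 69.6%.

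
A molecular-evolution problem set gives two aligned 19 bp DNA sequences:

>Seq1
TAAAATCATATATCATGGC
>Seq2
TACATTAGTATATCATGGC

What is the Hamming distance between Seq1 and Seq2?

4

The sequences differ at positions 3 (A/C), 5 (A/T), 7 (C/A), 8 (A/G).
That gives 4 mismatches out of 19 aligned sites, so the Hamming distance is 4.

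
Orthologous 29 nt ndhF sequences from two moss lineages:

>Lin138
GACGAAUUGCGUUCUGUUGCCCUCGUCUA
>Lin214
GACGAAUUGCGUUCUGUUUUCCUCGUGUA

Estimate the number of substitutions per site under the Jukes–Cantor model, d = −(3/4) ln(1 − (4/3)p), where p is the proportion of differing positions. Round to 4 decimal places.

The sequences differ at positions 19 (G/U), 20 (C/U), 27 (C/G).
p = 3/29 = 0.103448.
d = −0.75 · ln(1 − (4/3)·0.103448) = −0.75 · ln(0.862069) = −0.75 · (-0.148420) = 0.1113.

0.1113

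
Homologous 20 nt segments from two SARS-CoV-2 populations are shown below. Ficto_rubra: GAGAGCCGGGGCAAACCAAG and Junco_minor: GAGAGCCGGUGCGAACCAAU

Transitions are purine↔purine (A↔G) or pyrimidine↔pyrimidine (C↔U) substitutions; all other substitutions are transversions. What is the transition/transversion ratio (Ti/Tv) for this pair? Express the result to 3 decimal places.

Differing sites — 10:G/U (Tv); 13:A/G (Ti); 20:G/U (Tv).
Of the 3 differences, 1 transition and 2 transversions, so Ti/Tv = 1/2 = 0.500.

0.500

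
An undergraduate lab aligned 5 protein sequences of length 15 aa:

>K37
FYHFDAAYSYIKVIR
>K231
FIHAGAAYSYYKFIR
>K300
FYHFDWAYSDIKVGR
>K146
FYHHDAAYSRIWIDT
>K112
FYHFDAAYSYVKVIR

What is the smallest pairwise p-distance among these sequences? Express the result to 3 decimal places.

0.067

Pairwise Hamming distances:
  K37 vs K231: 5
  K37 vs K300: 3
  K37 vs K146: 6
  K37 vs K112: 1
  K231 vs K300: 8
  K231 vs K146: 9
  K231 vs K112: 5
  K300 vs K146: 7
  K300 vs K112: 4
  K146 vs K112: 7
The smallest is 1 mismatch, between K37 and K112; p = 1/15 = 0.067.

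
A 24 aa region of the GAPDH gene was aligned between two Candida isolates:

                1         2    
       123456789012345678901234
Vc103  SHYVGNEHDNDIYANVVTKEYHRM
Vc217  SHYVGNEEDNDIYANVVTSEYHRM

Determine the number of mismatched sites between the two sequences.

The sequences differ at positions 8 (H/E), 19 (K/S).
That gives 2 mismatches out of 24 aligned sites, so the Hamming distance is 2.

2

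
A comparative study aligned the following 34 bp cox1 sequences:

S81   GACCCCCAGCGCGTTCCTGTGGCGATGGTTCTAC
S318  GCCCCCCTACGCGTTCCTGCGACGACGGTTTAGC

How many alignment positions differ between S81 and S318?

Mismatches occur at site 2 (A→C), site 8 (A→T), site 9 (G→A), site 20 (T→C), site 22 (G→A), site 26 (T→C), site 31 (C→T), site 32 (T→A), site 33 (A→G).
That gives 9 mismatches out of 34 aligned sites, so the Hamming distance is 9.

9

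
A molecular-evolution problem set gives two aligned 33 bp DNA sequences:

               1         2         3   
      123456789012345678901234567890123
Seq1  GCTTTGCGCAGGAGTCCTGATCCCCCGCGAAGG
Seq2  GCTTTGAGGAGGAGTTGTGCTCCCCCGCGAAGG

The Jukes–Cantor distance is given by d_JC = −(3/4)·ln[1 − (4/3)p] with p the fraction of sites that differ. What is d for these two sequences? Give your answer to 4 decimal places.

Mismatches occur at site 7 (C/A), site 9 (C/G), site 16 (C/T), site 17 (C/G), site 20 (A/C).
p = 5/33 = 0.151515.
d = −0.75 · ln(1 − (4/3)·0.151515) = −0.75 · ln(0.797980) = −0.75 · (-0.225672) = 0.1693.

0.1693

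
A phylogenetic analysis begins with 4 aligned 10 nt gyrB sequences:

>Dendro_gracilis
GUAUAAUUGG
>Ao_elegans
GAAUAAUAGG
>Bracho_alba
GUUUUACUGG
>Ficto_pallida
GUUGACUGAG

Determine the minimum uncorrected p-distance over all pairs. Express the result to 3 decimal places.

0.200

Pairwise Hamming distances:
  Dendro_gracilis vs Ao_elegans: 2
  Dendro_gracilis vs Bracho_alba: 3
  Dendro_gracilis vs Ficto_pallida: 5
  Ao_elegans vs Bracho_alba: 5
  Ao_elegans vs Ficto_pallida: 6
  Bracho_alba vs Ficto_pallida: 6
The smallest is 2 mismatches, between Dendro_gracilis and Ao_elegans; p = 2/10 = 0.200.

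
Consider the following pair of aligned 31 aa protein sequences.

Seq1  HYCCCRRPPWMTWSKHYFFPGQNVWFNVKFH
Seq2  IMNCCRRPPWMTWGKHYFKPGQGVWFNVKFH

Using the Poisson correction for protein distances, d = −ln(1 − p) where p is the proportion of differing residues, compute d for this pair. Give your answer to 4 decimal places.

0.2151

The sequences differ at positions 1 (H/I), 2 (Y/M), 3 (C/N), 14 (S/G), 19 (F/K), 23 (N/G).
p = 6/31 = 0.193548.
d = −ln(1 − 0.193548) = −ln(0.806452) = 0.2151.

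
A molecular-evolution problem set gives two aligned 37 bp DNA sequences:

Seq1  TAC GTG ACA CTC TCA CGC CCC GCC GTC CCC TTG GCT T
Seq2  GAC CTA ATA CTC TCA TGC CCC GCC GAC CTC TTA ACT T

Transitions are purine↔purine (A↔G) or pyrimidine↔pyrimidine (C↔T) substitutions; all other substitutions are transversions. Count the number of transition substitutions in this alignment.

The sequences differ at positions 1 (T/G, transversion), 4 (G/C, transversion), 6 (G/A, transition), 8 (C/T, transition), 16 (C/T, transition), 26 (T/A, transversion), 29 (C/T, transition), 33 (G/A, transition), 34 (G/A, transition).
Of the 9 differences, 6 transitions and 3 transversions, so the answer is 6.

6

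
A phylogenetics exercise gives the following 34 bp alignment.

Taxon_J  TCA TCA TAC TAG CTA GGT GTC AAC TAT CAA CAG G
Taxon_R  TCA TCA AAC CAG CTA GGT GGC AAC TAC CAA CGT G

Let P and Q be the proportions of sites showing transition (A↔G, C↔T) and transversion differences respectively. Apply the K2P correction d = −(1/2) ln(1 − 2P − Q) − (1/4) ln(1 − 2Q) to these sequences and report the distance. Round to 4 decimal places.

Mismatches occur at site 7 (T/A, transversion), site 10 (T/C, transition), site 20 (T/G, transversion), site 27 (T/C, transition), site 32 (A/G, transition), site 33 (G/T, transversion).
Of the 6 differences, 3 transitions and 3 transversions over 34 sites: P = 3/34 = 0.088235, Q = 3/34 = 0.088235.
d = −0.5·ln(0.735295) − 0.25·ln(0.823530) = −0.5·(-0.307483) − 0.25·(-0.194155) = 0.2023.

0.2023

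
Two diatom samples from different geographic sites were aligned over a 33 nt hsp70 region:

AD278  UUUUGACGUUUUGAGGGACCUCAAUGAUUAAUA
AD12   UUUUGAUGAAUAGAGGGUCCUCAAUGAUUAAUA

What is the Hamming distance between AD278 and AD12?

Differing sites — 7:C/U; 9:U/A; 10:U/A; 12:U/A; 18:A/U.
That gives 5 mismatches out of 33 aligned sites, so the Hamming distance is 5.

5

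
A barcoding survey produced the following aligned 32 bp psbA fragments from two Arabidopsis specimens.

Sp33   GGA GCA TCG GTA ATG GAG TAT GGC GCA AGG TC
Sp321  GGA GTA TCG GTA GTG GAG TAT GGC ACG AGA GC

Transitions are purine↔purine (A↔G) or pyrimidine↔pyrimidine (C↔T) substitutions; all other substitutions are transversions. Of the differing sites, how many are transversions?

Mismatches occur at site 5 (C→T, transition), site 13 (A→G, transition), site 25 (G→A, transition), site 27 (A→G, transition), site 30 (G→A, transition), site 31 (T→G, transversion).
Of the 6 differences, 5 transitions and 1 transversion, so the answer is 1.

1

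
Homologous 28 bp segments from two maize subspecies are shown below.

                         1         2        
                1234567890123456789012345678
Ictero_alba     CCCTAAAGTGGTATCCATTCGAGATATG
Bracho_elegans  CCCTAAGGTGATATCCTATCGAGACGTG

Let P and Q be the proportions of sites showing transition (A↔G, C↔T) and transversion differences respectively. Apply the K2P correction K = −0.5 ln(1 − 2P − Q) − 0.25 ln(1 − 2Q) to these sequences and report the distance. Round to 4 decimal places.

0.2595

Mismatches occur at site 7 (A→G, transition), site 11 (G→A, transition), site 17 (A→T, transversion), site 18 (T→A, transversion), site 25 (T→C, transition), site 26 (A→G, transition).
Of the 6 differences, 4 transitions and 2 transversions over 28 sites: P = 4/28 = 0.142857, Q = 2/28 = 0.071429.
d = −0.5·ln(0.642857) − 0.25·ln(0.857142) = −0.5·(-0.441833) − 0.25·(-0.154152) = 0.2595.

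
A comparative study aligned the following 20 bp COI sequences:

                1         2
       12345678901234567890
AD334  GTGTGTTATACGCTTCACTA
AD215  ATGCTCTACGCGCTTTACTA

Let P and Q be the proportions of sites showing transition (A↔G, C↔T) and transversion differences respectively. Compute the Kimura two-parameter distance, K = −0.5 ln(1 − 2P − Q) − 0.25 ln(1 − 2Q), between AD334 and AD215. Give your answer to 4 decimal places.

0.5513

The sequences differ at positions 1 (G/A, transition), 4 (T/C, transition), 5 (G/T, transversion), 6 (T/C, transition), 9 (T/C, transition), 10 (A/G, transition), 16 (C/T, transition).
Of the 7 differences, 6 transitions and 1 transversion over 20 sites: P = 6/20 = 0.300000, Q = 1/20 = 0.050000.
d = −0.5·ln(0.350000) − 0.25·ln(0.900000) = −0.5·(-1.049822) − 0.25·(-0.105361) = 0.5513.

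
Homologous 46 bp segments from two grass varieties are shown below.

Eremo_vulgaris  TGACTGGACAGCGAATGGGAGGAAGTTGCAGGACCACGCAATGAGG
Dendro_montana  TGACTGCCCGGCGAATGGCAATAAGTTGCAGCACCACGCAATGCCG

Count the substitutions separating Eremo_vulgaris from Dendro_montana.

Differing sites — 7:G/C; 8:A/C; 10:A/G; 19:G/C; 21:G/A; 22:G/T; 32:G/C; 44:A/C; 45:G/C.
That gives 9 mismatches out of 46 aligned sites, so the Hamming distance is 9.

9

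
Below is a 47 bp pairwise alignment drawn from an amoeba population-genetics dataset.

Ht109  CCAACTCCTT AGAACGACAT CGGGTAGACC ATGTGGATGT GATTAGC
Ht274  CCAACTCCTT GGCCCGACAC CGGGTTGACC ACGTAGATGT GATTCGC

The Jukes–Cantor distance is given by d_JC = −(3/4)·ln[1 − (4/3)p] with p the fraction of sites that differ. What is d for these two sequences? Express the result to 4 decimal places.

Differing sites — 11:A/G; 13:A/C; 14:A/C; 20:T/C; 26:A/T; 32:T/C; 35:G/A; 45:A/C.
p = 8/47 = 0.170213.
d = −0.75 · ln(1 − (4/3)·0.170213) = −0.75 · ln(0.773049) = −0.75 · (-0.257413) = 0.1931.

0.1931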